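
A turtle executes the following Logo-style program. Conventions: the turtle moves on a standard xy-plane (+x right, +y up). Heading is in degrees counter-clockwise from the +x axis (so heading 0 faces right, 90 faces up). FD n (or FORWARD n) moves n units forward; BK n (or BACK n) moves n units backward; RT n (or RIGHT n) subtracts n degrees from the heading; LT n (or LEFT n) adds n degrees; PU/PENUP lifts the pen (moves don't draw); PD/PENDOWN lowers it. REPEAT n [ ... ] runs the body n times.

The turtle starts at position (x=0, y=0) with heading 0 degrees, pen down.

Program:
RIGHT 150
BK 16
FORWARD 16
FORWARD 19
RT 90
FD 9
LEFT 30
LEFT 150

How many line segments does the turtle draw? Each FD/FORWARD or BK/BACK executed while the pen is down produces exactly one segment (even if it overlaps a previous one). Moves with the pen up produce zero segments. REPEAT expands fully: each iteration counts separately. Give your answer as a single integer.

Executing turtle program step by step:
Start: pos=(0,0), heading=0, pen down
RT 150: heading 0 -> 210
BK 16: (0,0) -> (13.856,8) [heading=210, draw]
FD 16: (13.856,8) -> (0,0) [heading=210, draw]
FD 19: (0,0) -> (-16.454,-9.5) [heading=210, draw]
RT 90: heading 210 -> 120
FD 9: (-16.454,-9.5) -> (-20.954,-1.706) [heading=120, draw]
LT 30: heading 120 -> 150
LT 150: heading 150 -> 300
Final: pos=(-20.954,-1.706), heading=300, 4 segment(s) drawn
Segments drawn: 4

Answer: 4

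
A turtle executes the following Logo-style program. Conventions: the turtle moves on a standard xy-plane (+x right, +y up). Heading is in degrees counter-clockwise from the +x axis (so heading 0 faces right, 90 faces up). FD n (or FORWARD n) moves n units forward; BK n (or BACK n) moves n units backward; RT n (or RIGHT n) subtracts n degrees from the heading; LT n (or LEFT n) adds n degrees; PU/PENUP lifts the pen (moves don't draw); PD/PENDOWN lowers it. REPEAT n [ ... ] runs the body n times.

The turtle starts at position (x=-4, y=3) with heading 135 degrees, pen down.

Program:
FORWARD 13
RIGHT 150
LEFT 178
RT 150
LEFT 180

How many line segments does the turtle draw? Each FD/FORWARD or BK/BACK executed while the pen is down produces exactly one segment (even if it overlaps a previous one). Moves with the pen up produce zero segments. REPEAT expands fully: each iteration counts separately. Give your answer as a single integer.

Answer: 1

Derivation:
Executing turtle program step by step:
Start: pos=(-4,3), heading=135, pen down
FD 13: (-4,3) -> (-13.192,12.192) [heading=135, draw]
RT 150: heading 135 -> 345
LT 178: heading 345 -> 163
RT 150: heading 163 -> 13
LT 180: heading 13 -> 193
Final: pos=(-13.192,12.192), heading=193, 1 segment(s) drawn
Segments drawn: 1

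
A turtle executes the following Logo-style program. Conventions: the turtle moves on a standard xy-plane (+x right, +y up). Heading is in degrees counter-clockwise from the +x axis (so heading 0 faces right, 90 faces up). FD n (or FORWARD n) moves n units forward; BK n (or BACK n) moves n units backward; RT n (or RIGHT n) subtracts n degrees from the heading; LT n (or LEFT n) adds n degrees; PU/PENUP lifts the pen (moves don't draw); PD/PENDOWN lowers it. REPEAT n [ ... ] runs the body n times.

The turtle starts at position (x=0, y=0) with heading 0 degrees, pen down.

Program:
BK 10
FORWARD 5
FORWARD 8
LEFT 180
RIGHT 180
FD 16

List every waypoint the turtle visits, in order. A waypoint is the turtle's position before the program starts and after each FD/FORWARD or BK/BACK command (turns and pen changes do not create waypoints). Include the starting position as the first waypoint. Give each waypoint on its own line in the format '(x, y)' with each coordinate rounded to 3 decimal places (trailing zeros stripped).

Answer: (0, 0)
(-10, 0)
(-5, 0)
(3, 0)
(19, 0)

Derivation:
Executing turtle program step by step:
Start: pos=(0,0), heading=0, pen down
BK 10: (0,0) -> (-10,0) [heading=0, draw]
FD 5: (-10,0) -> (-5,0) [heading=0, draw]
FD 8: (-5,0) -> (3,0) [heading=0, draw]
LT 180: heading 0 -> 180
RT 180: heading 180 -> 0
FD 16: (3,0) -> (19,0) [heading=0, draw]
Final: pos=(19,0), heading=0, 4 segment(s) drawn
Waypoints (5 total):
(0, 0)
(-10, 0)
(-5, 0)
(3, 0)
(19, 0)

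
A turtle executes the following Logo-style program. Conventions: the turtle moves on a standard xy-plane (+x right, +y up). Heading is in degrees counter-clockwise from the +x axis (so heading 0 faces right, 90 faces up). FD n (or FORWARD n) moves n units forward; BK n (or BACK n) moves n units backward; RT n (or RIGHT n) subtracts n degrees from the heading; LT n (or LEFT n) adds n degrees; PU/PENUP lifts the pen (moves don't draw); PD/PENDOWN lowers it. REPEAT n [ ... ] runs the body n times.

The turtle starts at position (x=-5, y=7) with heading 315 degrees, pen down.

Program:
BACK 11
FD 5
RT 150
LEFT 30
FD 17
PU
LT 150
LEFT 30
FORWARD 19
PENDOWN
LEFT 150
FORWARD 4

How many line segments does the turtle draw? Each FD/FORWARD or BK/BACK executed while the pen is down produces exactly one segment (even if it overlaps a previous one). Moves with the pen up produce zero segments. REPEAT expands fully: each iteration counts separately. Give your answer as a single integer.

Executing turtle program step by step:
Start: pos=(-5,7), heading=315, pen down
BK 11: (-5,7) -> (-12.778,14.778) [heading=315, draw]
FD 5: (-12.778,14.778) -> (-9.243,11.243) [heading=315, draw]
RT 150: heading 315 -> 165
LT 30: heading 165 -> 195
FD 17: (-9.243,11.243) -> (-25.663,6.843) [heading=195, draw]
PU: pen up
LT 150: heading 195 -> 345
LT 30: heading 345 -> 15
FD 19: (-25.663,6.843) -> (-7.311,11.76) [heading=15, move]
PD: pen down
LT 150: heading 15 -> 165
FD 4: (-7.311,11.76) -> (-11.174,12.796) [heading=165, draw]
Final: pos=(-11.174,12.796), heading=165, 4 segment(s) drawn
Segments drawn: 4

Answer: 4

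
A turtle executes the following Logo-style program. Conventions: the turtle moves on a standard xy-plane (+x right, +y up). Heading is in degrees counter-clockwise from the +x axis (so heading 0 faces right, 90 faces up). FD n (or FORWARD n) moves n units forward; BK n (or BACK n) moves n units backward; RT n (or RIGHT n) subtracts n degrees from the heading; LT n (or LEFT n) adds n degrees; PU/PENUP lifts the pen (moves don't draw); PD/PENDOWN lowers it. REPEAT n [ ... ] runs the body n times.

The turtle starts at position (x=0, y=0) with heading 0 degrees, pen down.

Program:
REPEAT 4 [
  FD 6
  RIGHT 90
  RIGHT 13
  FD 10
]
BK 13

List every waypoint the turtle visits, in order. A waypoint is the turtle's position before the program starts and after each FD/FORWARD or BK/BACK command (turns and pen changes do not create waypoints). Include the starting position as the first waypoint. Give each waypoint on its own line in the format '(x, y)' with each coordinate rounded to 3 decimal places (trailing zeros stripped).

Answer: (0, 0)
(6, 0)
(3.75, -9.744)
(2.401, -15.59)
(-6.587, -11.206)
(-11.98, -8.576)
(-5.687, -0.805)
(-1.911, 3.858)
(4.246, -4.022)
(-3.758, 6.222)

Derivation:
Executing turtle program step by step:
Start: pos=(0,0), heading=0, pen down
REPEAT 4 [
  -- iteration 1/4 --
  FD 6: (0,0) -> (6,0) [heading=0, draw]
  RT 90: heading 0 -> 270
  RT 13: heading 270 -> 257
  FD 10: (6,0) -> (3.75,-9.744) [heading=257, draw]
  -- iteration 2/4 --
  FD 6: (3.75,-9.744) -> (2.401,-15.59) [heading=257, draw]
  RT 90: heading 257 -> 167
  RT 13: heading 167 -> 154
  FD 10: (2.401,-15.59) -> (-6.587,-11.206) [heading=154, draw]
  -- iteration 3/4 --
  FD 6: (-6.587,-11.206) -> (-11.98,-8.576) [heading=154, draw]
  RT 90: heading 154 -> 64
  RT 13: heading 64 -> 51
  FD 10: (-11.98,-8.576) -> (-5.687,-0.805) [heading=51, draw]
  -- iteration 4/4 --
  FD 6: (-5.687,-0.805) -> (-1.911,3.858) [heading=51, draw]
  RT 90: heading 51 -> 321
  RT 13: heading 321 -> 308
  FD 10: (-1.911,3.858) -> (4.246,-4.022) [heading=308, draw]
]
BK 13: (4.246,-4.022) -> (-3.758,6.222) [heading=308, draw]
Final: pos=(-3.758,6.222), heading=308, 9 segment(s) drawn
Waypoints (10 total):
(0, 0)
(6, 0)
(3.75, -9.744)
(2.401, -15.59)
(-6.587, -11.206)
(-11.98, -8.576)
(-5.687, -0.805)
(-1.911, 3.858)
(4.246, -4.022)
(-3.758, 6.222)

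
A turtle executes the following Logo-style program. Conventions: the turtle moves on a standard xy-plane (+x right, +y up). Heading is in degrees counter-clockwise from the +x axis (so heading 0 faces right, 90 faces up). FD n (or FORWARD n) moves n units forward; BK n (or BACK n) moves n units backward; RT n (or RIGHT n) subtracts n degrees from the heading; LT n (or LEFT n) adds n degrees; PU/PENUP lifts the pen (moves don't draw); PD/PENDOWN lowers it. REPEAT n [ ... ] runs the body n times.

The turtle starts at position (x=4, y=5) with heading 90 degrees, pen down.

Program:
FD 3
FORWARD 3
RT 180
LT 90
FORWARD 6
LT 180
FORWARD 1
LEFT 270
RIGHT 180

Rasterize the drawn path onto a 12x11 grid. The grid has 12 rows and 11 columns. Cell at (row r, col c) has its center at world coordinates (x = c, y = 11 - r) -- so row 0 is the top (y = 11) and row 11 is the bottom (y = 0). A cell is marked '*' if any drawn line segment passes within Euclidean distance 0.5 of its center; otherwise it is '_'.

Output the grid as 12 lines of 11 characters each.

Segment 0: (4,5) -> (4,8)
Segment 1: (4,8) -> (4,11)
Segment 2: (4,11) -> (10,11)
Segment 3: (10,11) -> (9,11)

Answer: ____*******
____*______
____*______
____*______
____*______
____*______
____*______
___________
___________
___________
___________
___________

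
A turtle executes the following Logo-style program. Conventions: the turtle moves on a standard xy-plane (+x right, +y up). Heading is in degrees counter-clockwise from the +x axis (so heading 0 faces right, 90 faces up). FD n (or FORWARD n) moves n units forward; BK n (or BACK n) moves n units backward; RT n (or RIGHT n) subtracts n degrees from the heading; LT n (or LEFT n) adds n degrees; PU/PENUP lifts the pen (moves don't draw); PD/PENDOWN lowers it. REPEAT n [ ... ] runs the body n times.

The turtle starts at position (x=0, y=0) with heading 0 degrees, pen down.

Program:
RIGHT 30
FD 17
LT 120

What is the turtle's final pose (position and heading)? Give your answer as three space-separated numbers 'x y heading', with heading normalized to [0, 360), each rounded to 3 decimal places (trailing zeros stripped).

Executing turtle program step by step:
Start: pos=(0,0), heading=0, pen down
RT 30: heading 0 -> 330
FD 17: (0,0) -> (14.722,-8.5) [heading=330, draw]
LT 120: heading 330 -> 90
Final: pos=(14.722,-8.5), heading=90, 1 segment(s) drawn

Answer: 14.722 -8.5 90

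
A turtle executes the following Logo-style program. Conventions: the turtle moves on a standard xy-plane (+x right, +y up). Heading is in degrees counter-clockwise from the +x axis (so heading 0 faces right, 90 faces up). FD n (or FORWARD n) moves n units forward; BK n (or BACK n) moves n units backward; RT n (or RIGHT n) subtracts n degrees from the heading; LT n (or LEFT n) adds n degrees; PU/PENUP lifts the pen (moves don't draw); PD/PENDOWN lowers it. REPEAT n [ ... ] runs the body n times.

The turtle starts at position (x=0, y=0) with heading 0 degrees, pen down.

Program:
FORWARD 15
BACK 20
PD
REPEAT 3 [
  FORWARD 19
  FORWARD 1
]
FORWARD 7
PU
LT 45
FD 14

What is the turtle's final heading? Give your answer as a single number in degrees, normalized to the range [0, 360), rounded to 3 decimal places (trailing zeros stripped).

Answer: 45

Derivation:
Executing turtle program step by step:
Start: pos=(0,0), heading=0, pen down
FD 15: (0,0) -> (15,0) [heading=0, draw]
BK 20: (15,0) -> (-5,0) [heading=0, draw]
PD: pen down
REPEAT 3 [
  -- iteration 1/3 --
  FD 19: (-5,0) -> (14,0) [heading=0, draw]
  FD 1: (14,0) -> (15,0) [heading=0, draw]
  -- iteration 2/3 --
  FD 19: (15,0) -> (34,0) [heading=0, draw]
  FD 1: (34,0) -> (35,0) [heading=0, draw]
  -- iteration 3/3 --
  FD 19: (35,0) -> (54,0) [heading=0, draw]
  FD 1: (54,0) -> (55,0) [heading=0, draw]
]
FD 7: (55,0) -> (62,0) [heading=0, draw]
PU: pen up
LT 45: heading 0 -> 45
FD 14: (62,0) -> (71.899,9.899) [heading=45, move]
Final: pos=(71.899,9.899), heading=45, 9 segment(s) drawn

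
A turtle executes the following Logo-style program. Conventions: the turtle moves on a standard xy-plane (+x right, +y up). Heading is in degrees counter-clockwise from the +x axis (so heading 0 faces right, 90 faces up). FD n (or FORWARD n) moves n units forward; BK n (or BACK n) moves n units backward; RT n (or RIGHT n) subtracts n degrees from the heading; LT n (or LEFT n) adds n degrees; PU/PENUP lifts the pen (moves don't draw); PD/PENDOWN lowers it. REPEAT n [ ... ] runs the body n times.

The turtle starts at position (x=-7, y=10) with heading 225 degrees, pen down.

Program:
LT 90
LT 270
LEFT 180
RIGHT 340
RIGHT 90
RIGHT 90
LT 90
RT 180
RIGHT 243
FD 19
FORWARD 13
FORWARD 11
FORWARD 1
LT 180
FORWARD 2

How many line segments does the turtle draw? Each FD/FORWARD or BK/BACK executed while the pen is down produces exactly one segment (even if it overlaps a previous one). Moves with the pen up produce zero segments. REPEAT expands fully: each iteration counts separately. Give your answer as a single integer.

Executing turtle program step by step:
Start: pos=(-7,10), heading=225, pen down
LT 90: heading 225 -> 315
LT 270: heading 315 -> 225
LT 180: heading 225 -> 45
RT 340: heading 45 -> 65
RT 90: heading 65 -> 335
RT 90: heading 335 -> 245
LT 90: heading 245 -> 335
RT 180: heading 335 -> 155
RT 243: heading 155 -> 272
FD 19: (-7,10) -> (-6.337,-8.988) [heading=272, draw]
FD 13: (-6.337,-8.988) -> (-5.883,-21.981) [heading=272, draw]
FD 11: (-5.883,-21.981) -> (-5.499,-32.974) [heading=272, draw]
FD 1: (-5.499,-32.974) -> (-5.464,-33.973) [heading=272, draw]
LT 180: heading 272 -> 92
FD 2: (-5.464,-33.973) -> (-5.534,-31.974) [heading=92, draw]
Final: pos=(-5.534,-31.974), heading=92, 5 segment(s) drawn
Segments drawn: 5

Answer: 5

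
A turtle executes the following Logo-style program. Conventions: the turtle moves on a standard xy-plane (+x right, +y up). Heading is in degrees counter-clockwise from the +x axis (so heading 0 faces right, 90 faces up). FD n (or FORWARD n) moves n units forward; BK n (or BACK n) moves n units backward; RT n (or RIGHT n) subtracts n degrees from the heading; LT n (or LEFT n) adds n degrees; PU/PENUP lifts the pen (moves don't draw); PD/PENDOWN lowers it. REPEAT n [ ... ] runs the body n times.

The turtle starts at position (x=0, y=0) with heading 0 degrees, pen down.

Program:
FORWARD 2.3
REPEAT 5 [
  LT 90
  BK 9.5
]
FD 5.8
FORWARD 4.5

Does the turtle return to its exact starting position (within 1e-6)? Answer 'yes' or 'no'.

Answer: no

Derivation:
Executing turtle program step by step:
Start: pos=(0,0), heading=0, pen down
FD 2.3: (0,0) -> (2.3,0) [heading=0, draw]
REPEAT 5 [
  -- iteration 1/5 --
  LT 90: heading 0 -> 90
  BK 9.5: (2.3,0) -> (2.3,-9.5) [heading=90, draw]
  -- iteration 2/5 --
  LT 90: heading 90 -> 180
  BK 9.5: (2.3,-9.5) -> (11.8,-9.5) [heading=180, draw]
  -- iteration 3/5 --
  LT 90: heading 180 -> 270
  BK 9.5: (11.8,-9.5) -> (11.8,0) [heading=270, draw]
  -- iteration 4/5 --
  LT 90: heading 270 -> 0
  BK 9.5: (11.8,0) -> (2.3,0) [heading=0, draw]
  -- iteration 5/5 --
  LT 90: heading 0 -> 90
  BK 9.5: (2.3,0) -> (2.3,-9.5) [heading=90, draw]
]
FD 5.8: (2.3,-9.5) -> (2.3,-3.7) [heading=90, draw]
FD 4.5: (2.3,-3.7) -> (2.3,0.8) [heading=90, draw]
Final: pos=(2.3,0.8), heading=90, 8 segment(s) drawn

Start position: (0, 0)
Final position: (2.3, 0.8)
Distance = 2.435; >= 1e-6 -> NOT closed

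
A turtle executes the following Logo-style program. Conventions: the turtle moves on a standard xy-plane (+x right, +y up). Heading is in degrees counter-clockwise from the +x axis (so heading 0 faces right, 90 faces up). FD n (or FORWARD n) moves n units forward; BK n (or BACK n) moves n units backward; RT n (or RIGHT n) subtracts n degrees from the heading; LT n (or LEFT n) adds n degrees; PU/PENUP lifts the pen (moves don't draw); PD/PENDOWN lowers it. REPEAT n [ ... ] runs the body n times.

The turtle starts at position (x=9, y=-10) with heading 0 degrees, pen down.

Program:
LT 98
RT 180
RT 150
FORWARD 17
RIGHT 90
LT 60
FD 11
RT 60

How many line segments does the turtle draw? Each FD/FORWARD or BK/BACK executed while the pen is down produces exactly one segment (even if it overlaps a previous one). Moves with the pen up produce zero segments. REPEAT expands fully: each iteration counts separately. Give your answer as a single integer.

Executing turtle program step by step:
Start: pos=(9,-10), heading=0, pen down
LT 98: heading 0 -> 98
RT 180: heading 98 -> 278
RT 150: heading 278 -> 128
FD 17: (9,-10) -> (-1.466,3.396) [heading=128, draw]
RT 90: heading 128 -> 38
LT 60: heading 38 -> 98
FD 11: (-1.466,3.396) -> (-2.997,14.289) [heading=98, draw]
RT 60: heading 98 -> 38
Final: pos=(-2.997,14.289), heading=38, 2 segment(s) drawn
Segments drawn: 2

Answer: 2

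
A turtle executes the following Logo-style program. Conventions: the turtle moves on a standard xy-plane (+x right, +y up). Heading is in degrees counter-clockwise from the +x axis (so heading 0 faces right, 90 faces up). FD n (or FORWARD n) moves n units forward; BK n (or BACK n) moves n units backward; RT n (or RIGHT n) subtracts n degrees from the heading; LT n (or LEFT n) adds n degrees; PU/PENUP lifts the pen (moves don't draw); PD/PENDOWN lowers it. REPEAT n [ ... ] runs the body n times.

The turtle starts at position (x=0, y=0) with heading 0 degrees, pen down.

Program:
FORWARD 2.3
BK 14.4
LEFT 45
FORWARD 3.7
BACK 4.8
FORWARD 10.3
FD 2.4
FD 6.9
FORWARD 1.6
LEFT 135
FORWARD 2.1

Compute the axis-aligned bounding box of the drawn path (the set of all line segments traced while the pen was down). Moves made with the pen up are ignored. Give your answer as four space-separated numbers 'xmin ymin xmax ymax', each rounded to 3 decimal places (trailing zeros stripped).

Answer: -12.878 -0.778 2.3 14.213

Derivation:
Executing turtle program step by step:
Start: pos=(0,0), heading=0, pen down
FD 2.3: (0,0) -> (2.3,0) [heading=0, draw]
BK 14.4: (2.3,0) -> (-12.1,0) [heading=0, draw]
LT 45: heading 0 -> 45
FD 3.7: (-12.1,0) -> (-9.484,2.616) [heading=45, draw]
BK 4.8: (-9.484,2.616) -> (-12.878,-0.778) [heading=45, draw]
FD 10.3: (-12.878,-0.778) -> (-5.595,6.505) [heading=45, draw]
FD 2.4: (-5.595,6.505) -> (-3.898,8.202) [heading=45, draw]
FD 6.9: (-3.898,8.202) -> (0.981,13.081) [heading=45, draw]
FD 1.6: (0.981,13.081) -> (2.113,14.213) [heading=45, draw]
LT 135: heading 45 -> 180
FD 2.1: (2.113,14.213) -> (0.013,14.213) [heading=180, draw]
Final: pos=(0.013,14.213), heading=180, 9 segment(s) drawn

Segment endpoints: x in {-12.878, -12.1, -9.484, -5.595, -3.898, 0, 0.013, 0.981, 2.113, 2.3}, y in {-0.778, 0, 2.616, 6.505, 8.202, 13.081, 14.213}
xmin=-12.878, ymin=-0.778, xmax=2.3, ymax=14.213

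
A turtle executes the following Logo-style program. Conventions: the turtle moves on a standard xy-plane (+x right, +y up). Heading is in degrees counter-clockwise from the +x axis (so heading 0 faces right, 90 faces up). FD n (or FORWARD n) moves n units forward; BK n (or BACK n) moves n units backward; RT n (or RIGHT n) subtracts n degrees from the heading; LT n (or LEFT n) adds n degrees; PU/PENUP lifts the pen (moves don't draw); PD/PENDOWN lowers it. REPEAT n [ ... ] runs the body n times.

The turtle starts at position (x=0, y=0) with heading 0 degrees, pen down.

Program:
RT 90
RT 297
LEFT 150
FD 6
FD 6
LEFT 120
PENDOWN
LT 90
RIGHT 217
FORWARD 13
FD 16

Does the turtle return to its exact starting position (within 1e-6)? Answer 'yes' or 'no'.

Executing turtle program step by step:
Start: pos=(0,0), heading=0, pen down
RT 90: heading 0 -> 270
RT 297: heading 270 -> 333
LT 150: heading 333 -> 123
FD 6: (0,0) -> (-3.268,5.032) [heading=123, draw]
FD 6: (-3.268,5.032) -> (-6.536,10.064) [heading=123, draw]
LT 120: heading 123 -> 243
PD: pen down
LT 90: heading 243 -> 333
RT 217: heading 333 -> 116
FD 13: (-6.536,10.064) -> (-12.234,21.748) [heading=116, draw]
FD 16: (-12.234,21.748) -> (-19.248,36.129) [heading=116, draw]
Final: pos=(-19.248,36.129), heading=116, 4 segment(s) drawn

Start position: (0, 0)
Final position: (-19.248, 36.129)
Distance = 40.937; >= 1e-6 -> NOT closed

Answer: no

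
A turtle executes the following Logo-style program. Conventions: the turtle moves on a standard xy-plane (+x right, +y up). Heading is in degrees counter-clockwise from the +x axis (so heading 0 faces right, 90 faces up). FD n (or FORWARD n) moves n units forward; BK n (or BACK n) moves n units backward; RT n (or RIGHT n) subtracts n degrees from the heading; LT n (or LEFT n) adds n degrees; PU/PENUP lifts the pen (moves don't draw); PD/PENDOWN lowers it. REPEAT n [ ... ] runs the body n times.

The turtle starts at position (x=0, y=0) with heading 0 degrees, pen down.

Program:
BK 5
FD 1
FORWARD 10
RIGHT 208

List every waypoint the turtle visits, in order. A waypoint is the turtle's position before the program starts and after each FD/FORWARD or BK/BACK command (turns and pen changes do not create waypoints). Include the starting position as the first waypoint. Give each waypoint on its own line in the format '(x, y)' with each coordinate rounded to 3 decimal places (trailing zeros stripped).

Answer: (0, 0)
(-5, 0)
(-4, 0)
(6, 0)

Derivation:
Executing turtle program step by step:
Start: pos=(0,0), heading=0, pen down
BK 5: (0,0) -> (-5,0) [heading=0, draw]
FD 1: (-5,0) -> (-4,0) [heading=0, draw]
FD 10: (-4,0) -> (6,0) [heading=0, draw]
RT 208: heading 0 -> 152
Final: pos=(6,0), heading=152, 3 segment(s) drawn
Waypoints (4 total):
(0, 0)
(-5, 0)
(-4, 0)
(6, 0)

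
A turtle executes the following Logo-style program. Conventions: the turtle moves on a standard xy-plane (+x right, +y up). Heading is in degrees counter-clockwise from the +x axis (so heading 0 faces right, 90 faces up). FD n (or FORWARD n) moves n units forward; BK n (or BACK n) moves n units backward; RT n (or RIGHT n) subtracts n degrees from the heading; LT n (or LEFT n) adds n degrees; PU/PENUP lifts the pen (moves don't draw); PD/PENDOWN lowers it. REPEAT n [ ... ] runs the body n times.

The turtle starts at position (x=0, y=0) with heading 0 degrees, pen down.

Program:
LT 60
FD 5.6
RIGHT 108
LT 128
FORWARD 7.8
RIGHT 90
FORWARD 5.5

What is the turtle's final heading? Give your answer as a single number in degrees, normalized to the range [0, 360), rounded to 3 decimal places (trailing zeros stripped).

Answer: 350

Derivation:
Executing turtle program step by step:
Start: pos=(0,0), heading=0, pen down
LT 60: heading 0 -> 60
FD 5.6: (0,0) -> (2.8,4.85) [heading=60, draw]
RT 108: heading 60 -> 312
LT 128: heading 312 -> 80
FD 7.8: (2.8,4.85) -> (4.154,12.531) [heading=80, draw]
RT 90: heading 80 -> 350
FD 5.5: (4.154,12.531) -> (9.571,11.576) [heading=350, draw]
Final: pos=(9.571,11.576), heading=350, 3 segment(s) drawn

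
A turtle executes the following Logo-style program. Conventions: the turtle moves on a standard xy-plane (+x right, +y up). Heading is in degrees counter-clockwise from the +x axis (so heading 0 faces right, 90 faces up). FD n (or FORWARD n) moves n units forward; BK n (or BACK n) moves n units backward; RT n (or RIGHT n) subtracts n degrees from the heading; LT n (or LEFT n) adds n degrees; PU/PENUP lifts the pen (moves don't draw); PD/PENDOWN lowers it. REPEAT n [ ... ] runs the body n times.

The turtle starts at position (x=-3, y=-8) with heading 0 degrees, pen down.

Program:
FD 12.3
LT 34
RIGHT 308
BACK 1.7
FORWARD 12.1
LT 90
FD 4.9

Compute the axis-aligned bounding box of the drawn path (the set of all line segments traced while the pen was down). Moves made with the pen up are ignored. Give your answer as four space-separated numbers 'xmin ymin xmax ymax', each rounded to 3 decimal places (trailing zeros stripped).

Executing turtle program step by step:
Start: pos=(-3,-8), heading=0, pen down
FD 12.3: (-3,-8) -> (9.3,-8) [heading=0, draw]
LT 34: heading 0 -> 34
RT 308: heading 34 -> 86
BK 1.7: (9.3,-8) -> (9.181,-9.696) [heading=86, draw]
FD 12.1: (9.181,-9.696) -> (10.025,2.375) [heading=86, draw]
LT 90: heading 86 -> 176
FD 4.9: (10.025,2.375) -> (5.137,2.716) [heading=176, draw]
Final: pos=(5.137,2.716), heading=176, 4 segment(s) drawn

Segment endpoints: x in {-3, 5.137, 9.181, 9.3, 10.025}, y in {-9.696, -8, 2.375, 2.716}
xmin=-3, ymin=-9.696, xmax=10.025, ymax=2.716

Answer: -3 -9.696 10.025 2.716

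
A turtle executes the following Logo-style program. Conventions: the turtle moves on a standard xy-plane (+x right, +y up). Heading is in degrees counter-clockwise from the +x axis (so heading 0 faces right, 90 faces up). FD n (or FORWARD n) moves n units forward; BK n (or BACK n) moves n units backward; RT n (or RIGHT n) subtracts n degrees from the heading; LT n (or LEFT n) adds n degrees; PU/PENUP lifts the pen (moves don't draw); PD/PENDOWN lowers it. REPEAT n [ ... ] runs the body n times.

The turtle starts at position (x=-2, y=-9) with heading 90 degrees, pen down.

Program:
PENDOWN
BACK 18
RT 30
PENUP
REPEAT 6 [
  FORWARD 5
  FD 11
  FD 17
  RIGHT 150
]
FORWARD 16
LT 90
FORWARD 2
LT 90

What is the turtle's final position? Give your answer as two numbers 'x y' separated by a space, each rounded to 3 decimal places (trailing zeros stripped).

Answer: 15.89 -17.699

Derivation:
Executing turtle program step by step:
Start: pos=(-2,-9), heading=90, pen down
PD: pen down
BK 18: (-2,-9) -> (-2,-27) [heading=90, draw]
RT 30: heading 90 -> 60
PU: pen up
REPEAT 6 [
  -- iteration 1/6 --
  FD 5: (-2,-27) -> (0.5,-22.67) [heading=60, move]
  FD 11: (0.5,-22.67) -> (6,-13.144) [heading=60, move]
  FD 17: (6,-13.144) -> (14.5,1.579) [heading=60, move]
  RT 150: heading 60 -> 270
  -- iteration 2/6 --
  FD 5: (14.5,1.579) -> (14.5,-3.421) [heading=270, move]
  FD 11: (14.5,-3.421) -> (14.5,-14.421) [heading=270, move]
  FD 17: (14.5,-14.421) -> (14.5,-31.421) [heading=270, move]
  RT 150: heading 270 -> 120
  -- iteration 3/6 --
  FD 5: (14.5,-31.421) -> (12,-27.091) [heading=120, move]
  FD 11: (12,-27.091) -> (6.5,-17.565) [heading=120, move]
  FD 17: (6.5,-17.565) -> (-2,-2.842) [heading=120, move]
  RT 150: heading 120 -> 330
  -- iteration 4/6 --
  FD 5: (-2,-2.842) -> (2.33,-5.342) [heading=330, move]
  FD 11: (2.33,-5.342) -> (11.856,-10.842) [heading=330, move]
  FD 17: (11.856,-10.842) -> (26.579,-19.342) [heading=330, move]
  RT 150: heading 330 -> 180
  -- iteration 5/6 --
  FD 5: (26.579,-19.342) -> (21.579,-19.342) [heading=180, move]
  FD 11: (21.579,-19.342) -> (10.579,-19.342) [heading=180, move]
  FD 17: (10.579,-19.342) -> (-6.421,-19.342) [heading=180, move]
  RT 150: heading 180 -> 30
  -- iteration 6/6 --
  FD 5: (-6.421,-19.342) -> (-2.091,-16.842) [heading=30, move]
  FD 11: (-2.091,-16.842) -> (7.435,-11.342) [heading=30, move]
  FD 17: (7.435,-11.342) -> (22.158,-2.842) [heading=30, move]
  RT 150: heading 30 -> 240
]
FD 16: (22.158,-2.842) -> (14.158,-16.699) [heading=240, move]
LT 90: heading 240 -> 330
FD 2: (14.158,-16.699) -> (15.89,-17.699) [heading=330, move]
LT 90: heading 330 -> 60
Final: pos=(15.89,-17.699), heading=60, 1 segment(s) drawn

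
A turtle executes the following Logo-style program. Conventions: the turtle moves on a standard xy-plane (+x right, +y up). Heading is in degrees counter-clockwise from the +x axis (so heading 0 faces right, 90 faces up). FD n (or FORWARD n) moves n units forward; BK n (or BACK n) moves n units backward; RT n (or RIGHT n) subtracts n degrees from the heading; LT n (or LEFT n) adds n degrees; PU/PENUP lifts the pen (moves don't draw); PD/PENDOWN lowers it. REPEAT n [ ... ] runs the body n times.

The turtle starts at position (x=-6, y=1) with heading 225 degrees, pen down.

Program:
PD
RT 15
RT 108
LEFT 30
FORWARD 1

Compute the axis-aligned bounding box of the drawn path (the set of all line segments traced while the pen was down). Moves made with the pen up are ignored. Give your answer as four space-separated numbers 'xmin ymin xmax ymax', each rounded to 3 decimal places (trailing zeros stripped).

Answer: -6.669 1 -6 1.743

Derivation:
Executing turtle program step by step:
Start: pos=(-6,1), heading=225, pen down
PD: pen down
RT 15: heading 225 -> 210
RT 108: heading 210 -> 102
LT 30: heading 102 -> 132
FD 1: (-6,1) -> (-6.669,1.743) [heading=132, draw]
Final: pos=(-6.669,1.743), heading=132, 1 segment(s) drawn

Segment endpoints: x in {-6.669, -6}, y in {1, 1.743}
xmin=-6.669, ymin=1, xmax=-6, ymax=1.743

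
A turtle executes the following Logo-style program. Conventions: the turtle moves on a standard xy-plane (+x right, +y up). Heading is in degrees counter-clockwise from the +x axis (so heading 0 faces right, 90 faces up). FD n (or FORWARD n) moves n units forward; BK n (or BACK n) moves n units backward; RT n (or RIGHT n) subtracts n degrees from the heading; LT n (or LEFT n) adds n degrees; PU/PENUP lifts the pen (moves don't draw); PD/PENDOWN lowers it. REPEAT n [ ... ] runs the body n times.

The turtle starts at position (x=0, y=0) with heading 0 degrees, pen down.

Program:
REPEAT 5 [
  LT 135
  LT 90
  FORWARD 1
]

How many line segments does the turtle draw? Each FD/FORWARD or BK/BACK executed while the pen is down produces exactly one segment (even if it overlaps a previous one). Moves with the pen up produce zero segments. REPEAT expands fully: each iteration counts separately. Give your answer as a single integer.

Answer: 5

Derivation:
Executing turtle program step by step:
Start: pos=(0,0), heading=0, pen down
REPEAT 5 [
  -- iteration 1/5 --
  LT 135: heading 0 -> 135
  LT 90: heading 135 -> 225
  FD 1: (0,0) -> (-0.707,-0.707) [heading=225, draw]
  -- iteration 2/5 --
  LT 135: heading 225 -> 0
  LT 90: heading 0 -> 90
  FD 1: (-0.707,-0.707) -> (-0.707,0.293) [heading=90, draw]
  -- iteration 3/5 --
  LT 135: heading 90 -> 225
  LT 90: heading 225 -> 315
  FD 1: (-0.707,0.293) -> (0,-0.414) [heading=315, draw]
  -- iteration 4/5 --
  LT 135: heading 315 -> 90
  LT 90: heading 90 -> 180
  FD 1: (0,-0.414) -> (-1,-0.414) [heading=180, draw]
  -- iteration 5/5 --
  LT 135: heading 180 -> 315
  LT 90: heading 315 -> 45
  FD 1: (-1,-0.414) -> (-0.293,0.293) [heading=45, draw]
]
Final: pos=(-0.293,0.293), heading=45, 5 segment(s) drawn
Segments drawn: 5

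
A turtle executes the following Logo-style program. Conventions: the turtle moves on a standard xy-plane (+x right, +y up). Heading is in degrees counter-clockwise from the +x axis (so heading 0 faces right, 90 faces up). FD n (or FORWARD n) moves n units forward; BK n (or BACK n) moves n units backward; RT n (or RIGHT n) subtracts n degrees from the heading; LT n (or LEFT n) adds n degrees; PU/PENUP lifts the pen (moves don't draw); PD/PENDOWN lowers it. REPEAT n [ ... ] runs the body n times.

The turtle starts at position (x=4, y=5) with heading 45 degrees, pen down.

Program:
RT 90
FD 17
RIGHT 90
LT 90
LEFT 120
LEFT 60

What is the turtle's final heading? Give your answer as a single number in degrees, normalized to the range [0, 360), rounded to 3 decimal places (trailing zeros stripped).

Executing turtle program step by step:
Start: pos=(4,5), heading=45, pen down
RT 90: heading 45 -> 315
FD 17: (4,5) -> (16.021,-7.021) [heading=315, draw]
RT 90: heading 315 -> 225
LT 90: heading 225 -> 315
LT 120: heading 315 -> 75
LT 60: heading 75 -> 135
Final: pos=(16.021,-7.021), heading=135, 1 segment(s) drawn

Answer: 135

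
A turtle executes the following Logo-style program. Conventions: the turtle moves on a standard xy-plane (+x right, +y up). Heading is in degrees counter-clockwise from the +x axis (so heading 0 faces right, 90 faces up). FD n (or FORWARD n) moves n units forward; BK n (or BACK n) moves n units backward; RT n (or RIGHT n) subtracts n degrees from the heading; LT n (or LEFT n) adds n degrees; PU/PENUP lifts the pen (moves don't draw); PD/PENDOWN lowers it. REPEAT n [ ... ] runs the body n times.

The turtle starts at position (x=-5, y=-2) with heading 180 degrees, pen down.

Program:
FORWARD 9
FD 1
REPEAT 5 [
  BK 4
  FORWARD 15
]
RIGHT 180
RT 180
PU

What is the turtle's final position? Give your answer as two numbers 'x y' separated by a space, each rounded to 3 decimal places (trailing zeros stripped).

Executing turtle program step by step:
Start: pos=(-5,-2), heading=180, pen down
FD 9: (-5,-2) -> (-14,-2) [heading=180, draw]
FD 1: (-14,-2) -> (-15,-2) [heading=180, draw]
REPEAT 5 [
  -- iteration 1/5 --
  BK 4: (-15,-2) -> (-11,-2) [heading=180, draw]
  FD 15: (-11,-2) -> (-26,-2) [heading=180, draw]
  -- iteration 2/5 --
  BK 4: (-26,-2) -> (-22,-2) [heading=180, draw]
  FD 15: (-22,-2) -> (-37,-2) [heading=180, draw]
  -- iteration 3/5 --
  BK 4: (-37,-2) -> (-33,-2) [heading=180, draw]
  FD 15: (-33,-2) -> (-48,-2) [heading=180, draw]
  -- iteration 4/5 --
  BK 4: (-48,-2) -> (-44,-2) [heading=180, draw]
  FD 15: (-44,-2) -> (-59,-2) [heading=180, draw]
  -- iteration 5/5 --
  BK 4: (-59,-2) -> (-55,-2) [heading=180, draw]
  FD 15: (-55,-2) -> (-70,-2) [heading=180, draw]
]
RT 180: heading 180 -> 0
RT 180: heading 0 -> 180
PU: pen up
Final: pos=(-70,-2), heading=180, 12 segment(s) drawn

Answer: -70 -2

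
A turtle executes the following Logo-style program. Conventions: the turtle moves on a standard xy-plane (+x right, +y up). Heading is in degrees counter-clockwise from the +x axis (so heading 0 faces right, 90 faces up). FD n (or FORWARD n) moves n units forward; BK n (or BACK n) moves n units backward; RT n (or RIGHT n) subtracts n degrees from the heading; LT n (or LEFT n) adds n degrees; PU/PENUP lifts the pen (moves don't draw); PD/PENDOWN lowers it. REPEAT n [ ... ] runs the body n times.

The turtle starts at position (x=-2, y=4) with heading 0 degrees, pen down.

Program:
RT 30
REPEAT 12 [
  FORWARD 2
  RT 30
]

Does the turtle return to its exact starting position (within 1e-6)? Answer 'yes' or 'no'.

Executing turtle program step by step:
Start: pos=(-2,4), heading=0, pen down
RT 30: heading 0 -> 330
REPEAT 12 [
  -- iteration 1/12 --
  FD 2: (-2,4) -> (-0.268,3) [heading=330, draw]
  RT 30: heading 330 -> 300
  -- iteration 2/12 --
  FD 2: (-0.268,3) -> (0.732,1.268) [heading=300, draw]
  RT 30: heading 300 -> 270
  -- iteration 3/12 --
  FD 2: (0.732,1.268) -> (0.732,-0.732) [heading=270, draw]
  RT 30: heading 270 -> 240
  -- iteration 4/12 --
  FD 2: (0.732,-0.732) -> (-0.268,-2.464) [heading=240, draw]
  RT 30: heading 240 -> 210
  -- iteration 5/12 --
  FD 2: (-0.268,-2.464) -> (-2,-3.464) [heading=210, draw]
  RT 30: heading 210 -> 180
  -- iteration 6/12 --
  FD 2: (-2,-3.464) -> (-4,-3.464) [heading=180, draw]
  RT 30: heading 180 -> 150
  -- iteration 7/12 --
  FD 2: (-4,-3.464) -> (-5.732,-2.464) [heading=150, draw]
  RT 30: heading 150 -> 120
  -- iteration 8/12 --
  FD 2: (-5.732,-2.464) -> (-6.732,-0.732) [heading=120, draw]
  RT 30: heading 120 -> 90
  -- iteration 9/12 --
  FD 2: (-6.732,-0.732) -> (-6.732,1.268) [heading=90, draw]
  RT 30: heading 90 -> 60
  -- iteration 10/12 --
  FD 2: (-6.732,1.268) -> (-5.732,3) [heading=60, draw]
  RT 30: heading 60 -> 30
  -- iteration 11/12 --
  FD 2: (-5.732,3) -> (-4,4) [heading=30, draw]
  RT 30: heading 30 -> 0
  -- iteration 12/12 --
  FD 2: (-4,4) -> (-2,4) [heading=0, draw]
  RT 30: heading 0 -> 330
]
Final: pos=(-2,4), heading=330, 12 segment(s) drawn

Start position: (-2, 4)
Final position: (-2, 4)
Distance = 0; < 1e-6 -> CLOSED

Answer: yes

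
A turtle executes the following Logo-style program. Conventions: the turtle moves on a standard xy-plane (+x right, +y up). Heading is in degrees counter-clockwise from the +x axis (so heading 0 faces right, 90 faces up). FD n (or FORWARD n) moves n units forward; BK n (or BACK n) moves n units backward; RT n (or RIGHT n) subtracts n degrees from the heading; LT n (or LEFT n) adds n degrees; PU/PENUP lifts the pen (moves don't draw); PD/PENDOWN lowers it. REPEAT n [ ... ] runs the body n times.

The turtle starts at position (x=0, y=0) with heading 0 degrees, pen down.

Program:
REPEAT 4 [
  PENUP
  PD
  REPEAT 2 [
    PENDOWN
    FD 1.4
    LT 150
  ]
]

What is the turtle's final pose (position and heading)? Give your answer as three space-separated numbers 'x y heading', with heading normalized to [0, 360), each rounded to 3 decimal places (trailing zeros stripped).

Answer: 1.212 -0.325 120

Derivation:
Executing turtle program step by step:
Start: pos=(0,0), heading=0, pen down
REPEAT 4 [
  -- iteration 1/4 --
  PU: pen up
  PD: pen down
  REPEAT 2 [
    -- iteration 1/2 --
    PD: pen down
    FD 1.4: (0,0) -> (1.4,0) [heading=0, draw]
    LT 150: heading 0 -> 150
    -- iteration 2/2 --
    PD: pen down
    FD 1.4: (1.4,0) -> (0.188,0.7) [heading=150, draw]
    LT 150: heading 150 -> 300
  ]
  -- iteration 2/4 --
  PU: pen up
  PD: pen down
  REPEAT 2 [
    -- iteration 1/2 --
    PD: pen down
    FD 1.4: (0.188,0.7) -> (0.888,-0.512) [heading=300, draw]
    LT 150: heading 300 -> 90
    -- iteration 2/2 --
    PD: pen down
    FD 1.4: (0.888,-0.512) -> (0.888,0.888) [heading=90, draw]
    LT 150: heading 90 -> 240
  ]
  -- iteration 3/4 --
  PU: pen up
  PD: pen down
  REPEAT 2 [
    -- iteration 1/2 --
    PD: pen down
    FD 1.4: (0.888,0.888) -> (0.188,-0.325) [heading=240, draw]
    LT 150: heading 240 -> 30
    -- iteration 2/2 --
    PD: pen down
    FD 1.4: (0.188,-0.325) -> (1.4,0.375) [heading=30, draw]
    LT 150: heading 30 -> 180
  ]
  -- iteration 4/4 --
  PU: pen up
  PD: pen down
  REPEAT 2 [
    -- iteration 1/2 --
    PD: pen down
    FD 1.4: (1.4,0.375) -> (0,0.375) [heading=180, draw]
    LT 150: heading 180 -> 330
    -- iteration 2/2 --
    PD: pen down
    FD 1.4: (0,0.375) -> (1.212,-0.325) [heading=330, draw]
    LT 150: heading 330 -> 120
  ]
]
Final: pos=(1.212,-0.325), heading=120, 8 segment(s) drawn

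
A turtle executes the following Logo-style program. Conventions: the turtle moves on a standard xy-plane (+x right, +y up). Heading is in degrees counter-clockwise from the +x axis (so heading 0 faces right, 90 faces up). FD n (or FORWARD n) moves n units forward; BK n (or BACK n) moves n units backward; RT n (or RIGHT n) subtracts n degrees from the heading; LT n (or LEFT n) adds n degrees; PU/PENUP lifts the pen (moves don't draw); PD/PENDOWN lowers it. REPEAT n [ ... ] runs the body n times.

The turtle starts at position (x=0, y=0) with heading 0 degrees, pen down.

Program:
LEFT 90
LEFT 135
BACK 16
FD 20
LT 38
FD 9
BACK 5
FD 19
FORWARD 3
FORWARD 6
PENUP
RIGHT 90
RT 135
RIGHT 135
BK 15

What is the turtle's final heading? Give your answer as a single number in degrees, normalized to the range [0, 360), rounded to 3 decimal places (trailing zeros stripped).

Executing turtle program step by step:
Start: pos=(0,0), heading=0, pen down
LT 90: heading 0 -> 90
LT 135: heading 90 -> 225
BK 16: (0,0) -> (11.314,11.314) [heading=225, draw]
FD 20: (11.314,11.314) -> (-2.828,-2.828) [heading=225, draw]
LT 38: heading 225 -> 263
FD 9: (-2.828,-2.828) -> (-3.925,-11.761) [heading=263, draw]
BK 5: (-3.925,-11.761) -> (-3.316,-6.799) [heading=263, draw]
FD 19: (-3.316,-6.799) -> (-5.631,-25.657) [heading=263, draw]
FD 3: (-5.631,-25.657) -> (-5.997,-28.635) [heading=263, draw]
FD 6: (-5.997,-28.635) -> (-6.728,-34.59) [heading=263, draw]
PU: pen up
RT 90: heading 263 -> 173
RT 135: heading 173 -> 38
RT 135: heading 38 -> 263
BK 15: (-6.728,-34.59) -> (-4.9,-19.702) [heading=263, move]
Final: pos=(-4.9,-19.702), heading=263, 7 segment(s) drawn

Answer: 263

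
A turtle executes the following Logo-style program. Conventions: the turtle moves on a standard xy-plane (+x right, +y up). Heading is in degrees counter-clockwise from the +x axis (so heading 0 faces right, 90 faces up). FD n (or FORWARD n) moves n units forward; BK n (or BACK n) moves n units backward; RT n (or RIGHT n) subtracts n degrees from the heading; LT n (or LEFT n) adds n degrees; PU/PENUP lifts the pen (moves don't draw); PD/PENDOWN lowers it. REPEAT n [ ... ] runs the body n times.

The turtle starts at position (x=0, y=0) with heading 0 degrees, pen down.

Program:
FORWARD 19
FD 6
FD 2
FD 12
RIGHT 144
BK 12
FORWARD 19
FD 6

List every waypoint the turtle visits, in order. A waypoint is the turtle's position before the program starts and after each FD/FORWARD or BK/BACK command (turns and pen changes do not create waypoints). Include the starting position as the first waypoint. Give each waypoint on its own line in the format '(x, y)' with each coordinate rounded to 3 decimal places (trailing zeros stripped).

Answer: (0, 0)
(19, 0)
(25, 0)
(27, 0)
(39, 0)
(48.708, 7.053)
(33.337, -4.114)
(28.483, -7.641)

Derivation:
Executing turtle program step by step:
Start: pos=(0,0), heading=0, pen down
FD 19: (0,0) -> (19,0) [heading=0, draw]
FD 6: (19,0) -> (25,0) [heading=0, draw]
FD 2: (25,0) -> (27,0) [heading=0, draw]
FD 12: (27,0) -> (39,0) [heading=0, draw]
RT 144: heading 0 -> 216
BK 12: (39,0) -> (48.708,7.053) [heading=216, draw]
FD 19: (48.708,7.053) -> (33.337,-4.114) [heading=216, draw]
FD 6: (33.337,-4.114) -> (28.483,-7.641) [heading=216, draw]
Final: pos=(28.483,-7.641), heading=216, 7 segment(s) drawn
Waypoints (8 total):
(0, 0)
(19, 0)
(25, 0)
(27, 0)
(39, 0)
(48.708, 7.053)
(33.337, -4.114)
(28.483, -7.641)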